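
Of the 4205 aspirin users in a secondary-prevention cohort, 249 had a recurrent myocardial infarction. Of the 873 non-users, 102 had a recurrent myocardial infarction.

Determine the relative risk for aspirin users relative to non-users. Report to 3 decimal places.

0.507

risk, aspirin users = 249/4205 = 0.0592
risk, non-users = 102/873 = 0.1168
RR = 0.0592 / 0.1168 = 0.507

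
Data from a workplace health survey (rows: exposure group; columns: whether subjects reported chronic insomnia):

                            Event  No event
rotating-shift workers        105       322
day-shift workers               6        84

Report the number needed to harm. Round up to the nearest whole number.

NNH = 6

risk, rotating-shift workers = 105/427 = 0.245902
risk, day-shift workers = 6/90 = 0.066667
absolute risk difference = 0.179235
1 / 0.179235 = 5.579 → round up → 6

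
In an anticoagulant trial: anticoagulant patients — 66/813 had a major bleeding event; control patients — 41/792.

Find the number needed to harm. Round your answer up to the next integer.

NNH = 34

risk, anticoagulant patients = 66/813 = 0.081181
risk, control patients = 41/792 = 0.051768
absolute risk difference = 0.029413
1 / 0.029413 = 33.999 → round up → 34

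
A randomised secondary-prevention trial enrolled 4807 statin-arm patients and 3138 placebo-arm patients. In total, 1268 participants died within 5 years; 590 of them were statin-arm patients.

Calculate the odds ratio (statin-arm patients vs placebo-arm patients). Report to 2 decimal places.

OR = 0.51

statin-arm patients without the outcome: 4807 − 590 = 4217
placebo-arm patients with the outcome: 1268 − 590 = 678
placebo-arm patients without the outcome: 3138 − 678 = 2460
OR = (590 × 2460) / (4217 × 678) = 1451400/2859126 ≈ 0.51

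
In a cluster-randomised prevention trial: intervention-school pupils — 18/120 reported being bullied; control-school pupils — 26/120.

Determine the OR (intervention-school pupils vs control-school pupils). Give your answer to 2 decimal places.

OR = (18 × 94) / (102 × 26) = 1692/2652 ≈ 0.64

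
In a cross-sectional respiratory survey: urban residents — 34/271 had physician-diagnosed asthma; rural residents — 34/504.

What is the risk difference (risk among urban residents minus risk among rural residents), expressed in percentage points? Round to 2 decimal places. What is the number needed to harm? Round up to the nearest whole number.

RD = 5.80; NNH = 18

risk, urban residents = 34/271 = 0.1255
risk, rural residents = 34/504 = 0.0675
risk difference = 0.1255 − 0.0675 = 0.0580 → 5.80 percentage points
absolute risk difference = 0.058001
1 / 0.058001 = 17.241 → round up → 18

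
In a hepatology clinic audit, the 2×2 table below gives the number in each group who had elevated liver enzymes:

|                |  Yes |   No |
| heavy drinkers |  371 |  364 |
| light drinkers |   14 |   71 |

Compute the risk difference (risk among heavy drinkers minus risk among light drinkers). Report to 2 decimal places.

0.34

risk, heavy drinkers = 371/735 = 0.5048
risk, light drinkers = 14/85 = 0.1647
risk difference = 0.5048 − 0.1647 = 0.34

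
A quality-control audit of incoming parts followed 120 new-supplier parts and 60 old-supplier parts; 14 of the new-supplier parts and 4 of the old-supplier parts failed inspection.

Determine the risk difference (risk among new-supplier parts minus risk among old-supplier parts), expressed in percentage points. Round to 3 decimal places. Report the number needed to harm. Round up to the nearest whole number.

RD = 5.000; NNH = 20

risk, new-supplier parts = 14/120 = 0.1167
risk, old-supplier parts = 4/60 = 0.0667
risk difference = 0.1167 − 0.0667 = 0.0500 → 5.000 percentage points
absolute risk difference = 0.050000
1 / 0.050000 = 20.000 → round up → 20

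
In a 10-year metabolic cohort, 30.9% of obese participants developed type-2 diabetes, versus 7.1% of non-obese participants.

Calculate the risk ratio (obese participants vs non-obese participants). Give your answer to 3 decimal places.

RR = 0.3090 / 0.0710 = 4.352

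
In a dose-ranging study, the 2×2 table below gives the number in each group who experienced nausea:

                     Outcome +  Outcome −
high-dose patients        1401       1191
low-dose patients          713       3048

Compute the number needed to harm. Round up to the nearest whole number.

risk, high-dose patients = 1401/2592 = 0.540509
risk, low-dose patients = 713/3761 = 0.189577
absolute risk difference = 0.350932
1 / 0.350932 = 2.850 → round up → 3

NNH ≈ 3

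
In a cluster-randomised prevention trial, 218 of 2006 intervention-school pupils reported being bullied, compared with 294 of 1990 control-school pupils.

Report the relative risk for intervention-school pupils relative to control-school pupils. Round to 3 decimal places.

0.736

risk, intervention-school pupils = 218/2006 = 0.1087
risk, control-school pupils = 294/1990 = 0.1477
RR = 0.1087 / 0.1477 = 0.736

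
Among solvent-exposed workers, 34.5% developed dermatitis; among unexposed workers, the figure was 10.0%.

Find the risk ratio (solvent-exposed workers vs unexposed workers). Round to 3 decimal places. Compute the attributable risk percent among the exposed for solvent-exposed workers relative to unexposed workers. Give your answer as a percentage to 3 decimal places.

RR = 0.3450 / 0.1000 = 3.450
AR% = (0.3450 − 0.1000) / 0.3450 = 0.7101 → 71.014%

RR = 3.450; AR% = 71.014%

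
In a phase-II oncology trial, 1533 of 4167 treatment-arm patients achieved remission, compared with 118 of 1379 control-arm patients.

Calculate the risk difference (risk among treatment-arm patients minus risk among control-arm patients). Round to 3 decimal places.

risk, treatment-arm patients = 1533/4167 = 0.3679
risk, control-arm patients = 118/1379 = 0.0856
risk difference = 0.3679 − 0.0856 = 0.282

0.282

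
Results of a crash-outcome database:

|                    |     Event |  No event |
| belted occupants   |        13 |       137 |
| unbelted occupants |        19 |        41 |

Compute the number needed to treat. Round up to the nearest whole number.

risk, belted occupants = 13/150 = 0.086667
risk, unbelted occupants = 19/60 = 0.316667
absolute risk difference = 0.230000
1 / 0.230000 = 4.348 → round up → 5

5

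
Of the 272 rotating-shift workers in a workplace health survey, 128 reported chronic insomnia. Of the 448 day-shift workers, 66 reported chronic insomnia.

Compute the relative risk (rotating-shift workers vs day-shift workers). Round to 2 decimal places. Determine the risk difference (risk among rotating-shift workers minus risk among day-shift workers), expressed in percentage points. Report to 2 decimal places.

risk, rotating-shift workers = 128/272 = 0.4706
risk, day-shift workers = 66/448 = 0.1473
RR = 0.4706 / 0.1473 = 3.19
risk difference = 0.4706 − 0.1473 = 0.3233 → 32.33 percentage points

RR = 3.19; RD = 32.33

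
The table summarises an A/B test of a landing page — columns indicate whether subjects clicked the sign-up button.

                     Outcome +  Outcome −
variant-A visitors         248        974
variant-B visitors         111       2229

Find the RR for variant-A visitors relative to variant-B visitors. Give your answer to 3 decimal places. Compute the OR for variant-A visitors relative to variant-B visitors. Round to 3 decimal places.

RR = 4.278; OR = 5.113

risk, variant-A visitors = 248/1222 = 0.20295
risk, variant-B visitors = 111/2340 = 0.04744
RR = 0.20295 / 0.04744 = 4.278
odds, variant-A visitors = 248/974 = 0.25462
odds, variant-B visitors = 111/2229 = 0.04980
OR = 0.25462 / 0.04980 = 5.113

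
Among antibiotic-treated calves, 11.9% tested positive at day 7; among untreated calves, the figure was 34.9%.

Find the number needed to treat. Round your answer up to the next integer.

absolute risk difference = 0.230000
1 / 0.230000 = 4.348 → round up → 5

5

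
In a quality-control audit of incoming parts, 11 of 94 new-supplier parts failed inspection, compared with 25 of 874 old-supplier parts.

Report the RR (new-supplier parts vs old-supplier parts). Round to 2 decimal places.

RR = 4.09

risk, new-supplier parts = 11/94 = 0.11702
risk, old-supplier parts = 25/874 = 0.02860
RR = 0.11702 / 0.02860 = 4.09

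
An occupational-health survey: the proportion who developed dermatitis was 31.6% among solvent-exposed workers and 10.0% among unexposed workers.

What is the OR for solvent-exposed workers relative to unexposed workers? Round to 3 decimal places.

odds, solvent-exposed workers = 0.3160/0.6840 = 0.4620
odds, unexposed workers = 0.1000/0.9000 = 0.1111
OR = 0.4620 / 0.1111 = 4.158

OR: 4.158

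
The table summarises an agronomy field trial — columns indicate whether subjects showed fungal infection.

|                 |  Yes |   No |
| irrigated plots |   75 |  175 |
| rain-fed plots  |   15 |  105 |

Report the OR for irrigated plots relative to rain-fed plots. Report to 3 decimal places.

OR = (75 × 105) / (175 × 15) = 7875/2625 ≈ 3.000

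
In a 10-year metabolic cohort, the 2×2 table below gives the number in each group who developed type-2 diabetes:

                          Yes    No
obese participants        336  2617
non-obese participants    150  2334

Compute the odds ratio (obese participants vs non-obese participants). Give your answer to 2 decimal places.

OR = (336 × 2334) / (2617 × 150) = 784224/392550 ≈ 2.00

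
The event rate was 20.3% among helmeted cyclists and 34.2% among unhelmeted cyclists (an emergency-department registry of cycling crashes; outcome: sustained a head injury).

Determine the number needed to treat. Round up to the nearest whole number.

absolute risk difference = 0.139000
1 / 0.139000 = 7.194 → round up → 8

NNT = 8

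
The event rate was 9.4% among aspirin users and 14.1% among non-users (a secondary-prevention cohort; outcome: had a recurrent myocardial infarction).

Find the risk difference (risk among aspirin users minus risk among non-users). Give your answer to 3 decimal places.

risk difference = 0.0940 − 0.1410 = -0.047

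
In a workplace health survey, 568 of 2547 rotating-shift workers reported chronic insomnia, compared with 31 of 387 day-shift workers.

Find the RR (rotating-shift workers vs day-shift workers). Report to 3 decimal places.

risk, rotating-shift workers = 568/2547 = 0.2230
risk, day-shift workers = 31/387 = 0.0801
RR = 0.2230 / 0.0801 = 2.784

RR = 2.784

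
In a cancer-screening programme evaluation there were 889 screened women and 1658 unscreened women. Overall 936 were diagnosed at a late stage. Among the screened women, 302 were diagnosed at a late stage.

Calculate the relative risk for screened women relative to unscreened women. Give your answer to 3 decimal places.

screened women without the outcome: 889 − 302 = 587
unscreened women with the outcome: 936 − 302 = 634
unscreened women without the outcome: 1658 − 634 = 1024
risk, screened women = 302/889 = 0.3397
risk, unscreened women = 634/1658 = 0.3824
RR = 0.3397 / 0.3824 = 0.888

RR: 0.888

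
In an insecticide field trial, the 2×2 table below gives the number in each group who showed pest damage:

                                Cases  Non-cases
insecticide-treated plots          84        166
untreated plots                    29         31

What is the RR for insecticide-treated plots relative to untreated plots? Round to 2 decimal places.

risk, insecticide-treated plots = 84/250 = 0.3360
risk, untreated plots = 29/60 = 0.4833
RR = 0.3360 / 0.4833 = 0.70

0.70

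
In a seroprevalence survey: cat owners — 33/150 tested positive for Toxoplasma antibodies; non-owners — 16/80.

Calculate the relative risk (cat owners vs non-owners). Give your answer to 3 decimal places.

risk, cat owners = 33/150 = 0.2200
risk, non-owners = 16/80 = 0.2000
RR = 0.2200 / 0.2000 = 1.100

RR: 1.100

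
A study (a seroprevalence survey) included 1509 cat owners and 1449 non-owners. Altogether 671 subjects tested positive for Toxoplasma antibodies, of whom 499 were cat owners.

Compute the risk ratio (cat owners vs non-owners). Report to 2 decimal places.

cat owners without the outcome: 1509 − 499 = 1010
non-owners with the outcome: 671 − 499 = 172
non-owners without the outcome: 1449 − 172 = 1277
risk, cat owners = 499/1509 = 0.3307
risk, non-owners = 172/1449 = 0.1187
RR = 0.3307 / 0.1187 = 2.79

2.79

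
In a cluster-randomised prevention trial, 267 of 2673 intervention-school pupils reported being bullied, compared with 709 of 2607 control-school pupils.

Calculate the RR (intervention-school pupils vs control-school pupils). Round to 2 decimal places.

risk, intervention-school pupils = 267/2673 = 0.0999
risk, control-school pupils = 709/2607 = 0.2720
RR = 0.0999 / 0.2720 = 0.37

RR: 0.37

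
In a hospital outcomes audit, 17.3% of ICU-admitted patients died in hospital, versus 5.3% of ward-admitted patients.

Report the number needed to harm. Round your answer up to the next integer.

absolute risk difference = 0.120000
1 / 0.120000 = 8.333 → round up → 9

9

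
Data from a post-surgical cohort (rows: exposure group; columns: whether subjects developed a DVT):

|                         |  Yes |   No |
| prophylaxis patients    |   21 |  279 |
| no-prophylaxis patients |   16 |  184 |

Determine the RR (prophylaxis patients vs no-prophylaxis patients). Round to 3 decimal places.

0.875

risk, prophylaxis patients = 21/300 = 0.0700
risk, no-prophylaxis patients = 16/200 = 0.0800
RR = 0.0700 / 0.0800 = 0.875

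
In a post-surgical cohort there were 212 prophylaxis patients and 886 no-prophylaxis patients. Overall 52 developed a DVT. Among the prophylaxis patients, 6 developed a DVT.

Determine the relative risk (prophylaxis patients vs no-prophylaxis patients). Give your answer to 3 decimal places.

prophylaxis patients without the outcome: 212 − 6 = 206
no-prophylaxis patients with the outcome: 52 − 6 = 46
no-prophylaxis patients without the outcome: 886 − 46 = 840
risk, prophylaxis patients = 6/212 = 0.02830
risk, no-prophylaxis patients = 46/886 = 0.05192
RR = 0.02830 / 0.05192 = 0.545

RR ≈ 0.545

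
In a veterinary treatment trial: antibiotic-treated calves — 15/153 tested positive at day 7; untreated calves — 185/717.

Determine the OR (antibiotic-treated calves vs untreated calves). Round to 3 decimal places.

odds, antibiotic-treated calves = 15/138 = 0.1087
odds, untreated calves = 185/532 = 0.3477
OR = 0.1087 / 0.3477 = 0.313

0.313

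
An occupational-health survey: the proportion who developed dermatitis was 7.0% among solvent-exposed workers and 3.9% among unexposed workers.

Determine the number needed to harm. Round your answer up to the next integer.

absolute risk difference = 0.031000
1 / 0.031000 = 32.258 → round up → 33

NNH ≈ 33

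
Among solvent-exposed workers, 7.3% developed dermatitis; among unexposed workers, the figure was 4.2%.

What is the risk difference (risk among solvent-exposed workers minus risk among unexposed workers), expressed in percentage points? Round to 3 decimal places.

3.100

risk difference = 0.07300 − 0.04200 = 0.03100 → 3.100 percentage points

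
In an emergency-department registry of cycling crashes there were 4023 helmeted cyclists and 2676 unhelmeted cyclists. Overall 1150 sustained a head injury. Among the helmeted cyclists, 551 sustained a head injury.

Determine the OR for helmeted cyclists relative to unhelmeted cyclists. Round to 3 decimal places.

OR: 0.550

helmeted cyclists without the outcome: 4023 − 551 = 3472
unhelmeted cyclists with the outcome: 1150 − 551 = 599
unhelmeted cyclists without the outcome: 2676 − 599 = 2077
OR = (551 × 2077) / (3472 × 599) = 1144427/2079728 ≈ 0.550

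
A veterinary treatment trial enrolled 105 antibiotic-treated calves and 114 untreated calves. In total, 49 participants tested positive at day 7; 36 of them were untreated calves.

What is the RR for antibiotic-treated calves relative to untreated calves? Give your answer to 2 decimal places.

RR ≈ 0.39

antibiotic-treated calves with the outcome: 49 − 36 = 13
antibiotic-treated calves without the outcome: 105 − 13 = 92
untreated calves without the outcome: 114 − 36 = 78
risk, antibiotic-treated calves = 13/105 = 0.1238
risk, untreated calves = 36/114 = 0.3158
RR = 0.1238 / 0.3158 = 0.39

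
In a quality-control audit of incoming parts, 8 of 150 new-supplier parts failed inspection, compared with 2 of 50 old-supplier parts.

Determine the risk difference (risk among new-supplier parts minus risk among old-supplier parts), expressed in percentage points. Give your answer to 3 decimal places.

risk, new-supplier parts = 8/150 = 0.05333
risk, old-supplier parts = 2/50 = 0.04000
risk difference = 0.05333 − 0.04000 = 0.01333 → 1.333 percentage points

RD: 1.333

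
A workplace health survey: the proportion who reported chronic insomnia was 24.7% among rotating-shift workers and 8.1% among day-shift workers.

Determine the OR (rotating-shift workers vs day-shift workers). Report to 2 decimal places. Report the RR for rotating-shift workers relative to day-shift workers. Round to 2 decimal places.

odds, rotating-shift workers = 0.2470/0.7530 = 0.3280
odds, day-shift workers = 0.0810/0.9190 = 0.0881
OR = 0.3280 / 0.0881 = 3.72
RR = 0.2470 / 0.0810 = 3.05

OR = 3.72; RR = 3.05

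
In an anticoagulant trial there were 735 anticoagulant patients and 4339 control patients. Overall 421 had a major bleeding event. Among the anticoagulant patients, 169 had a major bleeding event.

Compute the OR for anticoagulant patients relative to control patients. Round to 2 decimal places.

4.84

anticoagulant patients without the outcome: 735 − 169 = 566
control patients with the outcome: 421 − 169 = 252
control patients without the outcome: 4339 − 252 = 4087
OR = (169 × 4087) / (566 × 252) = 690703/142632 ≈ 4.84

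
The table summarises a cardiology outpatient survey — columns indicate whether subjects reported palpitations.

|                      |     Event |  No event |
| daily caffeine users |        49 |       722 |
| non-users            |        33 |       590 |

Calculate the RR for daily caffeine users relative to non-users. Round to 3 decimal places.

risk, daily caffeine users = 49/771 = 0.0636
risk, non-users = 33/623 = 0.0530
RR = 0.0636 / 0.0530 = 1.200

1.200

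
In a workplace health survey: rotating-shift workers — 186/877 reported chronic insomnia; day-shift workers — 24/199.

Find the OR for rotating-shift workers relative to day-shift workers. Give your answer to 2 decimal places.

OR = (186 × 175) / (691 × 24) = 32550/16584 ≈ 1.96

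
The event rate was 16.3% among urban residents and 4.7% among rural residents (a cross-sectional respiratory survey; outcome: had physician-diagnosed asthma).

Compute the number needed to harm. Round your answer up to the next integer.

absolute risk difference = 0.116000
1 / 0.116000 = 8.621 → round up → 9

NNH = 9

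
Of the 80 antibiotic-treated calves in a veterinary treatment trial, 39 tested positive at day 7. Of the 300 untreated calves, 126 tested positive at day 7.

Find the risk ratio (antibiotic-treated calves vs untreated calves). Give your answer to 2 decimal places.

1.16

risk, antibiotic-treated calves = 39/80 = 0.4875
risk, untreated calves = 126/300 = 0.4200
RR = 0.4875 / 0.4200 = 1.16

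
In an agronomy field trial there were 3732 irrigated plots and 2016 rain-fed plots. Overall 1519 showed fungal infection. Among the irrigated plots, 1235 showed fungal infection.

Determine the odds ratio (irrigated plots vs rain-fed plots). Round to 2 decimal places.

OR: 3.02

irrigated plots without the outcome: 3732 − 1235 = 2497
rain-fed plots with the outcome: 1519 − 1235 = 284
rain-fed plots without the outcome: 2016 − 284 = 1732
OR = (1235 × 1732) / (2497 × 284) = 2139020/709148 ≈ 3.02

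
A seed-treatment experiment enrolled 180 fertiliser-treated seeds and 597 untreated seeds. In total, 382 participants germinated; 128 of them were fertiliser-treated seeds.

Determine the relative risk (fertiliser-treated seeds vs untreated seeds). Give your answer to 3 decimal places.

1.671

fertiliser-treated seeds without the outcome: 180 − 128 = 52
untreated seeds with the outcome: 382 − 128 = 254
untreated seeds without the outcome: 597 − 254 = 343
risk, fertiliser-treated seeds = 128/180 = 0.7111
risk, untreated seeds = 254/597 = 0.4255
RR = 0.7111 / 0.4255 = 1.671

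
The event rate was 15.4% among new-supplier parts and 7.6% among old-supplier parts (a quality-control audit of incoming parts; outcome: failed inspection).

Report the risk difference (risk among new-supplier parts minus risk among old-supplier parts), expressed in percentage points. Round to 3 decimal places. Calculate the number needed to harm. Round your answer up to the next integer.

risk difference = 0.1540 − 0.0760 = 0.0780 → 7.800 percentage points
absolute risk difference = 0.078000
1 / 0.078000 = 12.821 → round up → 13

RD = 7.800; NNH = 13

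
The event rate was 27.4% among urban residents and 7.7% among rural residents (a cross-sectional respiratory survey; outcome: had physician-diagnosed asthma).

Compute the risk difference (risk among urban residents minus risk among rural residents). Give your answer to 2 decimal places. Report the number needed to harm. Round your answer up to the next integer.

RD = 0.20; NNH = 6

risk difference = 0.2740 − 0.0770 = 0.20
absolute risk difference = 0.197000
1 / 0.197000 = 5.076 → round up → 6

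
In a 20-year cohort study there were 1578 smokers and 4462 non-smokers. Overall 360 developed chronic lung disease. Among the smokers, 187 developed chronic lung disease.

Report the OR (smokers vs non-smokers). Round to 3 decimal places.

OR ≈ 3.333

smokers without the outcome: 1578 − 187 = 1391
non-smokers with the outcome: 360 − 187 = 173
non-smokers without the outcome: 4462 − 173 = 4289
odds, smokers = 187/1391 = 0.13444
odds, non-smokers = 173/4289 = 0.04034
OR = 0.13444 / 0.04034 = 3.333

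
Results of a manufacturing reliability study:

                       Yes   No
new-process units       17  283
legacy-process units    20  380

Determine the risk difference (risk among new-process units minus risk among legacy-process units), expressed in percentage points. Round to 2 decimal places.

RD ≈ 0.67

risk, new-process units = 17/300 = 0.0567
risk, legacy-process units = 20/400 = 0.0500
risk difference = 0.0567 − 0.0500 = 0.0067 → 0.67 percentage points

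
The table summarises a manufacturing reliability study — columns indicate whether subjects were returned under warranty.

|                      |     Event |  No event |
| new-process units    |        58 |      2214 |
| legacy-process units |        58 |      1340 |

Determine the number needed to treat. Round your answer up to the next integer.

risk, new-process units = 58/2272 = 0.025528
risk, legacy-process units = 58/1398 = 0.041488
absolute risk difference = 0.015960
1 / 0.015960 = 62.657 → round up → 63

NNT = 63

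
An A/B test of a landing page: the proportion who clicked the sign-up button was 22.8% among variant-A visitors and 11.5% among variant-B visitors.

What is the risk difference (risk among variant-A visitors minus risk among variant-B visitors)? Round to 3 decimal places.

risk difference = 0.2280 − 0.1150 = 0.113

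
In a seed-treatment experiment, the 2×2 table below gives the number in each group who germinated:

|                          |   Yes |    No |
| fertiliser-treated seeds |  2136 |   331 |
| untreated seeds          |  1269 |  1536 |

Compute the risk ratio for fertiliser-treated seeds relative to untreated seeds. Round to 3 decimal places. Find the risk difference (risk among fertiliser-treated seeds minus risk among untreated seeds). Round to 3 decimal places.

RR = 1.914; RD = 0.413

risk, fertiliser-treated seeds = 2136/2467 = 0.8658
risk, untreated seeds = 1269/2805 = 0.4524
RR = 0.8658 / 0.4524 = 1.914
risk difference = 0.8658 − 0.4524 = 0.413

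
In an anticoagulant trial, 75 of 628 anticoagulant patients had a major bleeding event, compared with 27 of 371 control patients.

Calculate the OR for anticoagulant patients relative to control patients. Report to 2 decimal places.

odds, anticoagulant patients = 75/553 = 0.1356
odds, control patients = 27/344 = 0.0785
OR = 0.1356 / 0.0785 = 1.73

OR = 1.73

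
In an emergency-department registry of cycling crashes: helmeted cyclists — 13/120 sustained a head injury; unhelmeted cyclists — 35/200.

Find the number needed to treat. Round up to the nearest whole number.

risk, helmeted cyclists = 13/120 = 0.108333
risk, unhelmeted cyclists = 35/200 = 0.175000
absolute risk difference = 0.066667
1 / 0.066667 = 15.000 → round up → 15

15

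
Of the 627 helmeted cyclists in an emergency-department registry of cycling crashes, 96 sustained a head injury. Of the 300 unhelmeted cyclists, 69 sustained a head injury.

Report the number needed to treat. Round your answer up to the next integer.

14

risk, helmeted cyclists = 96/627 = 0.153110
risk, unhelmeted cyclists = 69/300 = 0.230000
absolute risk difference = 0.076890
1 / 0.076890 = 13.006 → round up → 14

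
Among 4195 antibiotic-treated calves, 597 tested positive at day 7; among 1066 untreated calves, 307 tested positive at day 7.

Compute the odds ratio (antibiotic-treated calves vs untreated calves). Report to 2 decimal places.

OR = (597 × 759) / (3598 × 307) = 453123/1104586 ≈ 0.41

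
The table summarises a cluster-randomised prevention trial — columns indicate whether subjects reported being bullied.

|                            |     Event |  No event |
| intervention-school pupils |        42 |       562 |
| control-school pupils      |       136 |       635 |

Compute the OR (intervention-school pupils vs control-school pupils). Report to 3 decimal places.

OR = (42 × 635) / (562 × 136) = 26670/76432 ≈ 0.349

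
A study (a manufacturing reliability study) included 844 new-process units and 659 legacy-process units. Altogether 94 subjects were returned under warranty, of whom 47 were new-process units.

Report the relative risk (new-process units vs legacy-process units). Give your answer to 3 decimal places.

new-process units without the outcome: 844 − 47 = 797
legacy-process units with the outcome: 94 − 47 = 47
legacy-process units without the outcome: 659 − 47 = 612
risk, new-process units = 47/844 = 0.0557
risk, legacy-process units = 47/659 = 0.0713
RR = 0.0557 / 0.0713 = 0.781

0.781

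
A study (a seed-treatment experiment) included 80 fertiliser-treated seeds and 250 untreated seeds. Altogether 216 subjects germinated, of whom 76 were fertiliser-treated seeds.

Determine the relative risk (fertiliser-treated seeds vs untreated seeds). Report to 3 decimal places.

1.696

fertiliser-treated seeds without the outcome: 80 − 76 = 4
untreated seeds with the outcome: 216 − 76 = 140
untreated seeds without the outcome: 250 − 140 = 110
risk, fertiliser-treated seeds = 76/80 = 0.9500
risk, untreated seeds = 140/250 = 0.5600
RR = 0.9500 / 0.5600 = 1.696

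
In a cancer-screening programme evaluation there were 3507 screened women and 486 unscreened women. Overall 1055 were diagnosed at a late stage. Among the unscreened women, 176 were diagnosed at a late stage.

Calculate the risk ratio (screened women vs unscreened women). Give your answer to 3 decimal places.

RR = 0.692

screened women with the outcome: 1055 − 176 = 879
screened women without the outcome: 3507 − 879 = 2628
unscreened women without the outcome: 486 − 176 = 310
risk, screened women = 879/3507 = 0.2506
risk, unscreened women = 176/486 = 0.3621
RR = 0.2506 / 0.3621 = 0.692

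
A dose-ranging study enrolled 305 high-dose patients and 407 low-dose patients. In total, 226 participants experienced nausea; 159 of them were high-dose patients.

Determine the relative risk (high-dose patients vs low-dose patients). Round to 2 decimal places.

3.17

high-dose patients without the outcome: 305 − 159 = 146
low-dose patients with the outcome: 226 − 159 = 67
low-dose patients without the outcome: 407 − 67 = 340
risk, high-dose patients = 159/305 = 0.5213
risk, low-dose patients = 67/407 = 0.1646
RR = 0.5213 / 0.1646 = 3.17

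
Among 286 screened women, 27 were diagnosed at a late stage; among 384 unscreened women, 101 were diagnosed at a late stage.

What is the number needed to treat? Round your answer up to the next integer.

6

risk, screened women = 27/286 = 0.094406
risk, unscreened women = 101/384 = 0.263021
absolute risk difference = 0.168615
1 / 0.168615 = 5.931 → round up → 6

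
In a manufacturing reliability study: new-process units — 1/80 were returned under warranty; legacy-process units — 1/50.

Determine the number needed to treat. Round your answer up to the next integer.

risk, new-process units = 1/80 = 0.012500
risk, legacy-process units = 1/50 = 0.020000
absolute risk difference = 0.007500
1 / 0.007500 = 133.333 → round up → 134

NNT ≈ 134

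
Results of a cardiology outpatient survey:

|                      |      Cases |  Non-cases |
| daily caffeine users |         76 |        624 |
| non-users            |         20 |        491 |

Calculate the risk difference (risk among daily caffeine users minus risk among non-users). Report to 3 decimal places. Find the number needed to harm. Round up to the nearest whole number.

risk, daily caffeine users = 76/700 = 0.10857
risk, non-users = 20/511 = 0.03914
risk difference = 0.10857 − 0.03914 = 0.069
absolute risk difference = 0.069432
1 / 0.069432 = 14.403 → round up → 15

RD = 0.069; NNH = 15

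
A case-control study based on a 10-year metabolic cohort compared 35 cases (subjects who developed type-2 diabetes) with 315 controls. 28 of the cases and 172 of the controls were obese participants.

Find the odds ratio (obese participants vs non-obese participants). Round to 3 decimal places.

odds, obese participants = 28/172 = 0.16279
odds, non-obese participants = 7/143 = 0.04895
OR = 0.16279 / 0.04895 = 3.326

OR = 3.326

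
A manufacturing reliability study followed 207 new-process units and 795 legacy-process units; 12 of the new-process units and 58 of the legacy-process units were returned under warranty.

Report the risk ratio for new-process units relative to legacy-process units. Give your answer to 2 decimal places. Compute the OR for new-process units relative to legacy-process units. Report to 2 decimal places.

RR = 0.79; OR = 0.78

risk, new-process units = 12/207 = 0.0580
risk, legacy-process units = 58/795 = 0.0730
RR = 0.0580 / 0.0730 = 0.79
odds, new-process units = 12/195 = 0.0615
odds, legacy-process units = 58/737 = 0.0787
OR = 0.0615 / 0.0787 = 0.78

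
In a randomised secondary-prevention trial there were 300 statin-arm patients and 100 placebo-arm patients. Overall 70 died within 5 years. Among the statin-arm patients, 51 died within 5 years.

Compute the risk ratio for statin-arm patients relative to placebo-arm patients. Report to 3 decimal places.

RR: 0.895

statin-arm patients without the outcome: 300 − 51 = 249
placebo-arm patients with the outcome: 70 − 51 = 19
placebo-arm patients without the outcome: 100 − 19 = 81
risk, statin-arm patients = 51/300 = 0.1700
risk, placebo-arm patients = 19/100 = 0.1900
RR = 0.1700 / 0.1900 = 0.895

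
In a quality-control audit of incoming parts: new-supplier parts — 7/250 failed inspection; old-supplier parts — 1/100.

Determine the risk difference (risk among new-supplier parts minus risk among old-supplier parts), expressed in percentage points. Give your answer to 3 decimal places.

RD = 1.800

risk, new-supplier parts = 7/250 = 0.02800
risk, old-supplier parts = 1/100 = 0.01000
risk difference = 0.02800 − 0.01000 = 0.01800 → 1.800 percentage points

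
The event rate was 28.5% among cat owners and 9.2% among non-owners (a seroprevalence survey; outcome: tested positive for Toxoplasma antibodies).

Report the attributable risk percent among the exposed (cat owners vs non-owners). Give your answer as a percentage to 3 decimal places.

AR% = (0.2850 − 0.0920) / 0.2850 = 0.6772 → 67.719%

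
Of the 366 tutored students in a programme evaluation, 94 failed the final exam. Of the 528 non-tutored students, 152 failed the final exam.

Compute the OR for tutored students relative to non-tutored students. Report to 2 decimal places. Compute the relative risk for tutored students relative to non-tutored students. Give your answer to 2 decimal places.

OR = 0.85; RR = 0.89

OR = (94 × 376) / (272 × 152) = 35344/41344 ≈ 0.85
risk, tutored students = 94/366 = 0.2568
risk, non-tutored students = 152/528 = 0.2879
RR = 0.2568 / 0.2879 = 0.89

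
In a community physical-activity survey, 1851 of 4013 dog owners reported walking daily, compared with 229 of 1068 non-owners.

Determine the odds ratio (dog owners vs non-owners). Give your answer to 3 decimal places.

odds, dog owners = 1851/2162 = 0.8562
odds, non-owners = 229/839 = 0.2729
OR = 0.8562 / 0.2729 = 3.137

OR = 3.137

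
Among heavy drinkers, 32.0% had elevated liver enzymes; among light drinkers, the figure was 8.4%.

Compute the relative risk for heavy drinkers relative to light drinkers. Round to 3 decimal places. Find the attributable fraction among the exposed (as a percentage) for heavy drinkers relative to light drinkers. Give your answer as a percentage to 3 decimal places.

RR = 0.3200 / 0.0840 = 3.810
AR% = (0.3200 − 0.0840) / 0.3200 = 0.7375 → 73.750%

RR = 3.810; AR% = 73.750%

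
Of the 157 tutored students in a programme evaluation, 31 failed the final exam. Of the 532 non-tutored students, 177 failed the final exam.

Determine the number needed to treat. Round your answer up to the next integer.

risk, tutored students = 31/157 = 0.197452
risk, non-tutored students = 177/532 = 0.332707
absolute risk difference = 0.135255
1 / 0.135255 = 7.393 → round up → 8

8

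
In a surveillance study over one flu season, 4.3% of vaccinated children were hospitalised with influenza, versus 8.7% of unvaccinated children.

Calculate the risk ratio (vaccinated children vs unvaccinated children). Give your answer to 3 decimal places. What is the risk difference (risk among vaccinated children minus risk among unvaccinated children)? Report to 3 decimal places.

RR = 0.494; RD = -0.044

RR = 0.04300 / 0.08700 = 0.494
risk difference = 0.04300 − 0.08700 = -0.044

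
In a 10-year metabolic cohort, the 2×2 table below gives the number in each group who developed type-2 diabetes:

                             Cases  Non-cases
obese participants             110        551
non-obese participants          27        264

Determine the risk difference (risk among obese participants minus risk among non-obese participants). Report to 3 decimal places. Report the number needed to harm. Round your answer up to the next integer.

risk, obese participants = 110/661 = 0.1664
risk, non-obese participants = 27/291 = 0.0928
risk difference = 0.1664 − 0.0928 = 0.074
absolute risk difference = 0.073631
1 / 0.073631 = 13.581 → round up → 14

RD = 0.074; NNH = 14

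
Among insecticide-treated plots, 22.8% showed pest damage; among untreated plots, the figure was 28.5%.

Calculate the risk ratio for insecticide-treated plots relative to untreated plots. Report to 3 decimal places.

RR = 0.2280 / 0.2850 = 0.800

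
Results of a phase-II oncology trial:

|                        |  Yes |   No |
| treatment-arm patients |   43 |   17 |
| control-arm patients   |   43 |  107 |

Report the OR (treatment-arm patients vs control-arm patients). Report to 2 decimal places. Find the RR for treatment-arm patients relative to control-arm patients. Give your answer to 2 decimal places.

OR = 6.29; RR = 2.50

OR = (43 × 107) / (17 × 43) = 4601/731 ≈ 6.29
risk, treatment-arm patients = 43/60 = 0.7167
risk, control-arm patients = 43/150 = 0.2867
RR = 0.7167 / 0.2867 = 2.50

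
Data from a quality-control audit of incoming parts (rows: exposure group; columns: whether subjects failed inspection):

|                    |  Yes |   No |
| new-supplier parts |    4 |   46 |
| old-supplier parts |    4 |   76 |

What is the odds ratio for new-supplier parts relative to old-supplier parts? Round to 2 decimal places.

OR: 1.65

odds, new-supplier parts = 4/46 = 0.0870
odds, old-supplier parts = 4/76 = 0.0526
OR = 0.0870 / 0.0526 = 1.65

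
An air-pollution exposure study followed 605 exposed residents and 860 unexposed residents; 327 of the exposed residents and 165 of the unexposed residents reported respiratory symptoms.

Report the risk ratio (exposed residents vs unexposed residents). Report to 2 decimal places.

RR = 2.82

risk, exposed residents = 327/605 = 0.5405
risk, unexposed residents = 165/860 = 0.1919
RR = 0.5405 / 0.1919 = 2.82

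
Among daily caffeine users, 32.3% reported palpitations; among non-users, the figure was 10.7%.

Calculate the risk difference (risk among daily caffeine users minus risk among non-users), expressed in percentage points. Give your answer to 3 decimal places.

risk difference = 0.3230 − 0.1070 = 0.2160 → 21.600 percentage points

RD = 21.600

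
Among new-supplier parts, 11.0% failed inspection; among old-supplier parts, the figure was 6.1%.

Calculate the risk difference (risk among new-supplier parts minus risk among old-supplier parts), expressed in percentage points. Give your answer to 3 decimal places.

risk difference = 0.1100 − 0.0610 = 0.0490 → 4.900 percentage points

RD: 4.900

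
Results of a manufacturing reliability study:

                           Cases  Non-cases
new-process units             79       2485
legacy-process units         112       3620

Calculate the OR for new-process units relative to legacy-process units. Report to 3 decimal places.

OR = (79 × 3620) / (2485 × 112) = 285980/278320 ≈ 1.028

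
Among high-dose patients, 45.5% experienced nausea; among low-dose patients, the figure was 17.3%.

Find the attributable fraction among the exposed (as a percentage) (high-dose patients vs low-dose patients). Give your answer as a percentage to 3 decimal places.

AR% = (0.4550 − 0.1730) / 0.4550 = 0.6198 → 61.978%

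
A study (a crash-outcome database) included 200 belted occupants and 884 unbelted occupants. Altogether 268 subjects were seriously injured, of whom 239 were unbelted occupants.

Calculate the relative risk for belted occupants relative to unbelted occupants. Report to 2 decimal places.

RR: 0.54

belted occupants with the outcome: 268 − 239 = 29
belted occupants without the outcome: 200 − 29 = 171
unbelted occupants without the outcome: 884 − 239 = 645
risk, belted occupants = 29/200 = 0.1450
risk, unbelted occupants = 239/884 = 0.2704
RR = 0.1450 / 0.2704 = 0.54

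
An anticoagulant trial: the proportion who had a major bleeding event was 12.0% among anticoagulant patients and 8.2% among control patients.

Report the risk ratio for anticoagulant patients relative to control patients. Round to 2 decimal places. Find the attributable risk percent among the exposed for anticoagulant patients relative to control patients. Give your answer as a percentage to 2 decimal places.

RR = 0.1200 / 0.0820 = 1.46
AR% = (0.1200 − 0.0820) / 0.1200 = 0.3167 → 31.67%

RR = 1.46; AR% = 31.67%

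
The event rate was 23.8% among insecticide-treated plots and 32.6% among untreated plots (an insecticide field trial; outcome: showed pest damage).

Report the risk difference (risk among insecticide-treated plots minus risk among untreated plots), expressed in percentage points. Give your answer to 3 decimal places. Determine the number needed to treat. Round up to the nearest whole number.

RD = -8.800; NNT = 12

risk difference = 0.2380 − 0.3260 = -0.0880 → -8.800 percentage points
absolute risk difference = 0.088000
1 / 0.088000 = 11.364 → round up → 12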